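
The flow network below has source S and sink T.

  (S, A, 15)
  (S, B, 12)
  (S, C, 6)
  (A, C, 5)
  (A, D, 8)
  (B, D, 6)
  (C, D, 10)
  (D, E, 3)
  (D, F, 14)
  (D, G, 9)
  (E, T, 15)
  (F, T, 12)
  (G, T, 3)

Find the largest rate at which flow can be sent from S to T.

18

Augment S→A→D→E→T: bottleneck 3, flow now 3.
Augment S→A→D→F→T: bottleneck 5, flow now 8.
Augment S→B→D→F→T: bottleneck 6, flow now 14.
Augment S→C→D→F→T: bottleneck 1, flow now 15.
Augment S→C→D→G→T: bottleneck 3, flow now 18.
No augmenting path remains; maximum flow = 18.
In the residual graph, reachable from S: {S, A, B, C, D, F, G}.
Min-cut edges: D→E (3), F→T (12), G→T (3); capacity 3 + 12 + 3 = 18.
This cut is saturated, so no flow can exceed 18.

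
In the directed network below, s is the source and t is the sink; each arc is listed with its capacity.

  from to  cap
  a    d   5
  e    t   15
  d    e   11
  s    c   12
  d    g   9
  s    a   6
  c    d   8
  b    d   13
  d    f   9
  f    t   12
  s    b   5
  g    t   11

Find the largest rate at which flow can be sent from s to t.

Augment s→a→d→e→t: bottleneck 5, flow now 5.
Augment s→b→d→e→t: bottleneck 5, flow now 10.
Augment s→c→d→e→t: bottleneck 1, flow now 11.
Augment s→c→d→f→t: bottleneck 7, flow now 18.
No augmenting path remains; maximum flow = 18.
In the residual graph, reachable from s: {s, a, c}.
Min-cut edges: s→b (5), a→d (5), c→d (8); capacity 5 + 5 + 8 = 18.
This cut is saturated, so no flow can exceed 18.

18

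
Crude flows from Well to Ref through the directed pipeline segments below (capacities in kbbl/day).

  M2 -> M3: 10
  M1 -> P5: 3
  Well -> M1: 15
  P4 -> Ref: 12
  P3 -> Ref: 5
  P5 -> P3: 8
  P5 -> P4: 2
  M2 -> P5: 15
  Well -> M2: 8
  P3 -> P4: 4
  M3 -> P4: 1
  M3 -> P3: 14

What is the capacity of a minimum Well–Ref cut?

11

Augment Well→M2→P5→P3→Ref: bottleneck 5, flow now 5.
Augment Well→M2→P5→P4→Ref: bottleneck 2, flow now 7.
Augment Well→M2→M3→P4→Ref: bottleneck 1, flow now 8.
Augment Well→M1→P5→P3→P4→Ref: bottleneck 3, flow now 11.
No augmenting path remains; maximum flow = 11.
By max-flow min-cut, the minimum cut capacity equals the max flow.
In the residual graph, reachable from Well: {Well, M1}.
Min-cut edges: Well→M2 (8), M1→P5 (3); capacity 8 + 3 = 11.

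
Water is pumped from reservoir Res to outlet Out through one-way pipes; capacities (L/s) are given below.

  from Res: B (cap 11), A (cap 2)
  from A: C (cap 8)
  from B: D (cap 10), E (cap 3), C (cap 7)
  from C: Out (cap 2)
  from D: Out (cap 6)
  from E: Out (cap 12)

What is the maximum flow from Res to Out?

Augment Res→A→C→Out: bottleneck 2, flow now 2.
Augment Res→B→D→Out: bottleneck 6, flow now 8.
Augment Res→B→E→Out: bottleneck 3, flow now 11.
No augmenting path remains; maximum flow = 11.
In the residual graph, reachable from Res: {Res, A, B, C, D}.
Min-cut edges: B→E (3), C→Out (2), D→Out (6); capacity 3 + 2 + 6 = 11.
This cut is saturated, so no flow can exceed 11.

11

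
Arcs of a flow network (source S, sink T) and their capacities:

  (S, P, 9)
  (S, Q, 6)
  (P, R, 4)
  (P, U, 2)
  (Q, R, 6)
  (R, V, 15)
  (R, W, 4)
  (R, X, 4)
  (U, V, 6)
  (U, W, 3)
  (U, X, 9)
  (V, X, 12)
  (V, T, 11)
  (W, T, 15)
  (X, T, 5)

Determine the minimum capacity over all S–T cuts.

Augment S→P→R→V→T: bottleneck 4, flow now 4.
Augment S→P→U→V→T: bottleneck 2, flow now 6.
Augment S→Q→R→V→T: bottleneck 5, flow now 11.
Augment S→Q→R→W→T: bottleneck 1, flow now 12.
No augmenting path remains; maximum flow = 12.
By max-flow min-cut, the minimum cut capacity equals the max flow.
In the residual graph, reachable from S: {S, P}.
Min-cut edges: S→Q (6), P→R (4), P→U (2); capacity 6 + 4 + 2 = 12.

12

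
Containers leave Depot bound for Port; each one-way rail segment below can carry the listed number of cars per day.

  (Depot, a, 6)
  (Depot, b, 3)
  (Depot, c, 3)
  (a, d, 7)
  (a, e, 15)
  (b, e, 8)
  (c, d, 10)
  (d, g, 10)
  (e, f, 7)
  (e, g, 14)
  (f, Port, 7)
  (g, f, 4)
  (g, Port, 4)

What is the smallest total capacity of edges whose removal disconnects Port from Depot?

11

Augment Depot→a→d→g→Port: bottleneck 4, flow now 4.
Augment Depot→a→e→f→Port: bottleneck 2, flow now 6.
Augment Depot→b→e→f→Port: bottleneck 3, flow now 9.
Augment Depot→c→d→g→f→Port: bottleneck 2, flow now 11.
No augmenting path remains; maximum flow = 11.
By max-flow min-cut, the minimum cut capacity equals the max flow.
In the residual graph, reachable from Depot: {Depot, a, b, c, d, e, f, g}.
Min-cut edges: f→Port (7), g→Port (4); capacity 7 + 4 = 11.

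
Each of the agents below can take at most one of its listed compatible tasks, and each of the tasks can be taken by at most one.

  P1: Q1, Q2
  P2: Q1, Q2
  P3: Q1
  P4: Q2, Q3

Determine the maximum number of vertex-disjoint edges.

3

Unit-capacity flow: source→left, listed edges, right→sink; max matching = max flow.
Augmenting path P1→Q1 (+1); matched 1.
Augmenting path P2→Q2 (+1); matched 2.
Augmenting path P4→Q3 (+1); matched 3.
No augmenting path remains; maximum matching = 3.
König certificate: {P4, Q1, Q2} is a vertex cover of size 3 (every listed pair touches it), so no matching can be larger.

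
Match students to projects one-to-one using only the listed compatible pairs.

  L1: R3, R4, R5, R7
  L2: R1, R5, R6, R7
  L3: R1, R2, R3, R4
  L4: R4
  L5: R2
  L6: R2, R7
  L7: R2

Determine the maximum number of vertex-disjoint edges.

Unit-capacity flow: source→left, listed edges, right→sink; max matching = max flow.
Augmenting path L1→R3 (+1); matched 1.
Augmenting path L2→R1 (+1); matched 2.
Augmenting path L3→R2 (+1); matched 3.
Augmenting path L4→R4 (+1); matched 4.
Augmenting path L6→R7 (+1); matched 5.
Augmenting path L5→R2→L3→R1→L2→R5 (+1); matched 6.
No augmenting path remains; maximum matching = 6.
König certificate: {L1, L2, L3, L4, L6, R2} is a vertex cover of size 6 (every listed pair touches it), so no matching can be larger.

6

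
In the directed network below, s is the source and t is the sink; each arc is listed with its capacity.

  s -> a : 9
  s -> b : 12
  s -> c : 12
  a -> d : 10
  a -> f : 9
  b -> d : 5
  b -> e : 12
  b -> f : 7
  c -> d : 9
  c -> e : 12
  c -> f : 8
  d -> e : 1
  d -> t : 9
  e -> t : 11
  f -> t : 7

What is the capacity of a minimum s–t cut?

Augment s→a→d→t: bottleneck 9, flow now 9.
Augment s→b→e→t: bottleneck 11, flow now 20.
Augment s→b→f→t: bottleneck 1, flow now 21.
Augment s→c→f→t: bottleneck 6, flow now 27.
No augmenting path remains; maximum flow = 27.
By max-flow min-cut, the minimum cut capacity equals the max flow.
In the residual graph, reachable from s: {s, a, b, c, d, e, f}.
Min-cut edges: d→t (9), e→t (11), f→t (7); capacity 9 + 11 + 7 = 27.

27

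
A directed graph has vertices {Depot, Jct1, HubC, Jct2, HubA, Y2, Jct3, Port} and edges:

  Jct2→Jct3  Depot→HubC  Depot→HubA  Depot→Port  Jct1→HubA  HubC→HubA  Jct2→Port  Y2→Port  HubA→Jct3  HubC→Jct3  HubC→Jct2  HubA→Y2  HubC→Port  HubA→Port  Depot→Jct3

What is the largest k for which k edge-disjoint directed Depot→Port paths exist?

Assign every edge capacity 1; by Menger, the answer equals the max flow.
Path Depot→Port (+1); total 1.
Path Depot→HubC→Port (+1); total 2.
Path Depot→HubA→Port (+1); total 3.
No residual Depot→Port path; max flow = 3.
Certifying cut of size 3: {Depot→HubA, Depot→HubC, Depot→Port}.

3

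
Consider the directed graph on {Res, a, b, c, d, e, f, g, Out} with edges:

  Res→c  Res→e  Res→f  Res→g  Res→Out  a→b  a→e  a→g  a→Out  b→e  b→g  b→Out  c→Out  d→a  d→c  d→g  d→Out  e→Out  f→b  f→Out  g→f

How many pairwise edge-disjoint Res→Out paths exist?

5

Assign every edge capacity 1; by Menger, the answer equals the max flow.
Path Res→Out (+1); total 1.
Path Res→c→Out (+1); total 2.
Path Res→e→Out (+1); total 3.
Path Res→f→Out (+1); total 4.
Path Res→g→f→b→Out (+1); total 5.
No residual Res→Out path; max flow = 5.
Certifying cut of size 5: {Res→Out, Res→c, Res→e, Res→f, Res→g}.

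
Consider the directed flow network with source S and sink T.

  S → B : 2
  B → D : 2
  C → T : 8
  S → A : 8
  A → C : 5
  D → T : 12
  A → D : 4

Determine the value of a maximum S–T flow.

Augment S→A→C→T: bottleneck 5, flow now 5.
Augment S→A→D→T: bottleneck 3, flow now 8.
Augment S→B→D→T: bottleneck 2, flow now 10.
No augmenting path remains; maximum flow = 10.
In the residual graph, reachable from S: {S}.
Min-cut edges: S→A (8), S→B (2); capacity 8 + 2 = 10.
This cut is saturated, so no flow can exceed 10.

10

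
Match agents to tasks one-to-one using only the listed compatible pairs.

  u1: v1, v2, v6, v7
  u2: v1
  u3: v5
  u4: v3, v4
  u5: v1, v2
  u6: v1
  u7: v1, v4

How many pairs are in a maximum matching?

Unit-capacity flow: source→left, listed edges, right→sink; max matching = max flow.
Augmenting path u1→v1 (+1); matched 1.
Augmenting path u3→v5 (+1); matched 2.
Augmenting path u4→v3 (+1); matched 3.
Augmenting path u5→v2 (+1); matched 4.
Augmenting path u7→v4 (+1); matched 5.
Augmenting path u2→v1→u1→v6 (+1); matched 6.
No augmenting path remains; maximum matching = 6.
König certificate: {u1, u3, u4, u5, u7, v1} is a vertex cover of size 6 (every listed pair touches it), so no matching can be larger.

6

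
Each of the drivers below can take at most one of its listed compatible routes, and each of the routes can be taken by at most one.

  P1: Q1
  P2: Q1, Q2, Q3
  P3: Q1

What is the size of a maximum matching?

2

Unit-capacity flow: source→left, listed edges, right→sink; max matching = max flow.
Augmenting path P1→Q1 (+1); matched 1.
Augmenting path P2→Q2 (+1); matched 2.
No augmenting path remains; maximum matching = 2.
König certificate: {P2, Q1} is a vertex cover of size 2 (every listed pair touches it), so no matching can be larger.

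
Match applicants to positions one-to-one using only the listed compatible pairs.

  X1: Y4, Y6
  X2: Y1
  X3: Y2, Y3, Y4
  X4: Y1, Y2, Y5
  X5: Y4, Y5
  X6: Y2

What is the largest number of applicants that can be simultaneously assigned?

6

Unit-capacity flow: source→left, listed edges, right→sink; max matching = max flow.
Augmenting path X1→Y4 (+1); matched 1.
Augmenting path X2→Y1 (+1); matched 2.
Augmenting path X3→Y2 (+1); matched 3.
Augmenting path X4→Y5 (+1); matched 4.
Augmenting path X5→Y4→X1→Y6 (+1); matched 5.
Augmenting path X6→Y2→X3→Y3 (+1); matched 6.
No augmenting path remains; maximum matching = 6.
König certificate: {X1, X2, X3, X4, X5, X6} is a vertex cover of size 6 (every listed pair touches it), so no matching can be larger.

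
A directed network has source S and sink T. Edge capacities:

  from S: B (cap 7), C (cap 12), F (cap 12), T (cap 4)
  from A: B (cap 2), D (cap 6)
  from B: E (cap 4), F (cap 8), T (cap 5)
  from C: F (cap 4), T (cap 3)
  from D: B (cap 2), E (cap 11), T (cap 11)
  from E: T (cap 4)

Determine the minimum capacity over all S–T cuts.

14

Augment S→T: bottleneck 4, flow now 4.
Augment S→B→T: bottleneck 5, flow now 9.
Augment S→C→T: bottleneck 3, flow now 12.
Augment S→B→E→T: bottleneck 2, flow now 14.
No augmenting path remains; maximum flow = 14.
By max-flow min-cut, the minimum cut capacity equals the max flow.
In the residual graph, reachable from S: {S, C, F}.
Min-cut edges: S→B (7), S→T (4), C→T (3); capacity 7 + 4 + 3 = 14.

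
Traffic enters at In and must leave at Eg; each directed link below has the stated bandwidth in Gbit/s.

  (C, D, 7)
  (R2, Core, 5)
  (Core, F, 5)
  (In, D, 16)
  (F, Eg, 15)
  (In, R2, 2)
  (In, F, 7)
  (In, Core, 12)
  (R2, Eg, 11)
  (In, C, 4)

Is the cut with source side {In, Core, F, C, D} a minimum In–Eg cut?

Given cut capacity: 2 + 15 = 17.
Augment In→R2→Eg: bottleneck 2, flow now 2.
Augment In→F→Eg: bottleneck 7, flow now 9.
Augment In→Core→F→Eg: bottleneck 5, flow now 14.
No augmenting path remains; maximum flow = 14.
In the residual graph, reachable from In: {In, Core, C, D}.
Min-cut edges: In→R2 (2), In→F (7), Core→F (5); capacity 2 + 7 + 5 = 14.
Cut capacity 17 exceeds the max flow 14, so it is not minimum.

No — its capacity is 17, but the minimum cut has capacity 14.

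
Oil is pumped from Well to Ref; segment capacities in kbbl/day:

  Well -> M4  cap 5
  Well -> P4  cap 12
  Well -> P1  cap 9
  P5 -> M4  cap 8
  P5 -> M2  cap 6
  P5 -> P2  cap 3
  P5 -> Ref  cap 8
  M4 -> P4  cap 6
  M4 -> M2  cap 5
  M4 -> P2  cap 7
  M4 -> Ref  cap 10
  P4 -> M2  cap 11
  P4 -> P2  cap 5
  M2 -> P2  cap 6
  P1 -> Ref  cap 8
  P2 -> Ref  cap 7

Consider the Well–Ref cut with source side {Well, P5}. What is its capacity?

51

Edges leaving {Well, P5}: Well→M4 (5), Well→P4 (12), Well→P1 (9), P5→M4 (8), P5→M2 (6), P5→P2 (3), P5→Ref (8).
Cut capacity = 5 + 12 + 9 + 8 + 6 + 3 + 8 = 51.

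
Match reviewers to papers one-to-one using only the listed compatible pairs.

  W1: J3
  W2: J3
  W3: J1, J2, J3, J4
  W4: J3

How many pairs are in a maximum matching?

Unit-capacity flow: source→left, listed edges, right→sink; max matching = max flow.
Augmenting path W1→J3 (+1); matched 1.
Augmenting path W3→J1 (+1); matched 2.
No augmenting path remains; maximum matching = 2.
König certificate: {W3, J3} is a vertex cover of size 2 (every listed pair touches it), so no matching can be larger.

2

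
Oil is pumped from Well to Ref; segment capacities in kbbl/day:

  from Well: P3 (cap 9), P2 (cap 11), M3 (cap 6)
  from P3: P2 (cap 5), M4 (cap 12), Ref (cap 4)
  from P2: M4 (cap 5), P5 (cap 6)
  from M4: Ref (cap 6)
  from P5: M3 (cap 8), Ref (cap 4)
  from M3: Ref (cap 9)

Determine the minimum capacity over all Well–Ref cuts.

22

Augment Well→P3→Ref: bottleneck 4, flow now 4.
Augment Well→M3→Ref: bottleneck 6, flow now 10.
Augment Well→P3→M4→Ref: bottleneck 5, flow now 15.
Augment Well→P2→M4→Ref: bottleneck 1, flow now 16.
Augment Well→P2→P5→Ref: bottleneck 4, flow now 20.
Augment Well→P2→P5→M3→Ref: bottleneck 2, flow now 22.
No augmenting path remains; maximum flow = 22.
By max-flow min-cut, the minimum cut capacity equals the max flow.
In the residual graph, reachable from Well: {Well, P3, P2, M4}.
Min-cut edges: Well→M3 (6), P3→Ref (4), P2→P5 (6), M4→Ref (6); capacity 6 + 4 + 6 + 6 = 22.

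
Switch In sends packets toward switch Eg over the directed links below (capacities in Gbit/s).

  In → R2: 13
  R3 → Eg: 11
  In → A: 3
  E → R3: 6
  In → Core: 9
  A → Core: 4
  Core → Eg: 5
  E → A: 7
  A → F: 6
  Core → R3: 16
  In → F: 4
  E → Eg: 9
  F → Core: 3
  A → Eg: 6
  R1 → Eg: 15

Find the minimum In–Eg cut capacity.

15

Augment In→A→Eg: bottleneck 3, flow now 3.
Augment In→Core→Eg: bottleneck 5, flow now 8.
Augment In→Core→R3→Eg: bottleneck 4, flow now 12.
Augment In→F→Core→R3→Eg: bottleneck 3, flow now 15.
No augmenting path remains; maximum flow = 15.
By max-flow min-cut, the minimum cut capacity equals the max flow.
In the residual graph, reachable from In: {In, F, R2}.
Min-cut edges: In→A (3), In→Core (9), F→Core (3); capacity 3 + 9 + 3 = 15.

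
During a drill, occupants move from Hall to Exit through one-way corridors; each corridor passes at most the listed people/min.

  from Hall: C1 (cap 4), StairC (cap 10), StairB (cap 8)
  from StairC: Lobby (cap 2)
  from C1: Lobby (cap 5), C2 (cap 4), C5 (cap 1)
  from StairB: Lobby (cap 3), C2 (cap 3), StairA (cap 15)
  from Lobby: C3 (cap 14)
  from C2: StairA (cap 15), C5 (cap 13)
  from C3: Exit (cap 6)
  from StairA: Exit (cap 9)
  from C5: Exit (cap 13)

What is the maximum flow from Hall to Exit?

14

Augment Hall→C1→C5→Exit: bottleneck 1, flow now 1.
Augment Hall→StairB→StairA→Exit: bottleneck 8, flow now 9.
Augment Hall→StairC→Lobby→C3→Exit: bottleneck 2, flow now 11.
Augment Hall→C1→Lobby→C3→Exit: bottleneck 3, flow now 14.
No augmenting path remains; maximum flow = 14.
In the residual graph, reachable from Hall: {Hall, StairC}.
Min-cut edges: Hall→C1 (4), Hall→StairB (8), StairC→Lobby (2); capacity 4 + 8 + 2 = 14.
This cut is saturated, so no flow can exceed 14.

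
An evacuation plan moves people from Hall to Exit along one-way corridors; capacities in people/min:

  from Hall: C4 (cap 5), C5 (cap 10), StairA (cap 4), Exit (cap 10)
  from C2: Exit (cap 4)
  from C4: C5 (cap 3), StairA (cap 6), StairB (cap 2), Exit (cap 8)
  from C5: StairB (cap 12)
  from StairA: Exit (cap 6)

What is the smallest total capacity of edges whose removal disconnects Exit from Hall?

19

Augment Hall→Exit: bottleneck 10, flow now 10.
Augment Hall→C4→Exit: bottleneck 5, flow now 15.
Augment Hall→StairA→Exit: bottleneck 4, flow now 19.
No augmenting path remains; maximum flow = 19.
By max-flow min-cut, the minimum cut capacity equals the max flow.
In the residual graph, reachable from Hall: {Hall, C5, StairB}.
Min-cut edges: Hall→C4 (5), Hall→StairA (4), Hall→Exit (10); capacity 5 + 4 + 10 = 19.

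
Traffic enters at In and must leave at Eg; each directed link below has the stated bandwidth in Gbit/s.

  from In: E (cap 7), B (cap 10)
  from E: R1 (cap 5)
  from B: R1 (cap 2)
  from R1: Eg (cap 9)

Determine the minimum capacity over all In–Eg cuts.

7

Augment In→E→R1→Eg: bottleneck 5, flow now 5.
Augment In→B→R1→Eg: bottleneck 2, flow now 7.
No augmenting path remains; maximum flow = 7.
By max-flow min-cut, the minimum cut capacity equals the max flow.
In the residual graph, reachable from In: {In, E, B}.
Min-cut edges: E→R1 (5), B→R1 (2); capacity 5 + 2 = 7.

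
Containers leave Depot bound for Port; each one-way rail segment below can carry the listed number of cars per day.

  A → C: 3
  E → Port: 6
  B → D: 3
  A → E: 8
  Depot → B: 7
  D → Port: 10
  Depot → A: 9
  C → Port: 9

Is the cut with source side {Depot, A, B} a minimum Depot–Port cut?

No — its capacity is 14, but the minimum cut has capacity 12.

Given cut capacity: 3 + 8 + 3 = 14.
Augment Depot→A→C→Port: bottleneck 3, flow now 3.
Augment Depot→A→E→Port: bottleneck 6, flow now 9.
Augment Depot→B→D→Port: bottleneck 3, flow now 12.
No augmenting path remains; maximum flow = 12.
In the residual graph, reachable from Depot: {Depot, B}.
Min-cut edges: Depot→A (9), B→D (3); capacity 9 + 3 = 12.
Cut capacity 14 exceeds the max flow 12, so it is not minimum.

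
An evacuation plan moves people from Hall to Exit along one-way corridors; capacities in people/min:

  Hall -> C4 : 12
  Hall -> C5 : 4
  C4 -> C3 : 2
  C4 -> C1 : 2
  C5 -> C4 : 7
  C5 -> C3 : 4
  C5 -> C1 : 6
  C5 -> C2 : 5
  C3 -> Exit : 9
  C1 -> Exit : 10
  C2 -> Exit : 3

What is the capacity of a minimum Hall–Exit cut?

8

Augment Hall→C4→C3→Exit: bottleneck 2, flow now 2.
Augment Hall→C4→C1→Exit: bottleneck 2, flow now 4.
Augment Hall→C5→C3→Exit: bottleneck 4, flow now 8.
No augmenting path remains; maximum flow = 8.
By max-flow min-cut, the minimum cut capacity equals the max flow.
In the residual graph, reachable from Hall: {Hall, C4}.
Min-cut edges: Hall→C5 (4), C4→C3 (2), C4→C1 (2); capacity 4 + 2 + 2 = 8.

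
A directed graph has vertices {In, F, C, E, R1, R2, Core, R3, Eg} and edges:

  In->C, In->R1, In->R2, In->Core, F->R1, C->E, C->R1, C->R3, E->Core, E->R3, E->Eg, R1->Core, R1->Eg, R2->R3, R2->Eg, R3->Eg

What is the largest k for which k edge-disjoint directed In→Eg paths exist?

3

Assign every edge capacity 1; by Menger, the answer equals the max flow.
Path In→R1→Eg (+1); total 1.
Path In→R2→Eg (+1); total 2.
Path In→C→E→Eg (+1); total 3.
No residual In→Eg path; max flow = 3.
Certifying cut of size 3: {In→C, In→R1, In→R2}.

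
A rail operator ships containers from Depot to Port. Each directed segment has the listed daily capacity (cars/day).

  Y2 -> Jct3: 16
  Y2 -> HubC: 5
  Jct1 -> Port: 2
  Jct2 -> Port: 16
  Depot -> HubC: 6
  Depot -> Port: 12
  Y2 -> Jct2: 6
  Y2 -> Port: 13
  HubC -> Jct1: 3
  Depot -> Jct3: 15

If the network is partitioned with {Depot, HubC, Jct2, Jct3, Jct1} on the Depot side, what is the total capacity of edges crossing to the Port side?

Edges leaving {Depot, HubC, Jct2, Jct3, Jct1}: Depot→Port (12), Jct2→Port (16), Jct1→Port (2).
Cut capacity = 12 + 16 + 2 = 30.

30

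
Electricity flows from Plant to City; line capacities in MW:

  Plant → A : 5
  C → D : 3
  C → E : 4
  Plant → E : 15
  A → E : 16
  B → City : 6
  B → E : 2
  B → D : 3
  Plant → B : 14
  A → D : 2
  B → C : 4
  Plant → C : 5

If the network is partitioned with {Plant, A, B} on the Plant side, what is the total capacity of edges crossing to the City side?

Edges leaving {Plant, A, B}: Plant→C (5), Plant→E (15), A→D (2), A→E (16), B→C (4), B→D (3), B→E (2), B→City (6).
Cut capacity = 5 + 15 + 2 + 16 + 4 + 3 + 2 + 6 = 53.

53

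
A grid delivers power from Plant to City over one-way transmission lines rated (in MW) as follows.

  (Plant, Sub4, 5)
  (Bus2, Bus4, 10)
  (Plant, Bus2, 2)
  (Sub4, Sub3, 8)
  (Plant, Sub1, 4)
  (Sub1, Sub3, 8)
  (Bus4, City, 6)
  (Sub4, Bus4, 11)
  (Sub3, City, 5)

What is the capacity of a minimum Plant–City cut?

11

Augment Plant→Sub1→Sub3→City: bottleneck 4, flow now 4.
Augment Plant→Sub4→Bus4→City: bottleneck 5, flow now 9.
Augment Plant→Bus2→Bus4→City: bottleneck 1, flow now 10.
Augment Plant→Bus2→Bus4→Sub4→Sub3→City: bottleneck 1, flow now 11. (uses reverse residual edge)
No augmenting path remains; maximum flow = 11.
By max-flow min-cut, the minimum cut capacity equals the max flow.
In the residual graph, reachable from Plant: {Plant}.
Min-cut edges: Plant→Sub1 (4), Plant→Sub4 (5), Plant→Bus2 (2); capacity 4 + 5 + 2 = 11.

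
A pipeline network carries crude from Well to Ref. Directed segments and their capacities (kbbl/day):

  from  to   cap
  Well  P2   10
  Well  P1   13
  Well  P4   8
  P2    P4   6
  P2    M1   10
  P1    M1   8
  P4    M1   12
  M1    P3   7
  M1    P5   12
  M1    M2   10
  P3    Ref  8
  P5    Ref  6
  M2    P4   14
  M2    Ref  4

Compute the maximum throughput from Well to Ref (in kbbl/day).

Augment Well→P2→M1→P3→Ref: bottleneck 7, flow now 7.
Augment Well→P2→M1→P5→Ref: bottleneck 3, flow now 10.
Augment Well→P1→M1→P5→Ref: bottleneck 3, flow now 13.
Augment Well→P1→M1→M2→Ref: bottleneck 4, flow now 17.
No augmenting path remains; maximum flow = 17.
In the residual graph, reachable from Well: {Well, P2, P1, P4, M1, P5, M2}.
Min-cut edges: M1→P3 (7), P5→Ref (6), M2→Ref (4); capacity 7 + 6 + 4 = 17.
This cut is saturated, so no flow can exceed 17.

17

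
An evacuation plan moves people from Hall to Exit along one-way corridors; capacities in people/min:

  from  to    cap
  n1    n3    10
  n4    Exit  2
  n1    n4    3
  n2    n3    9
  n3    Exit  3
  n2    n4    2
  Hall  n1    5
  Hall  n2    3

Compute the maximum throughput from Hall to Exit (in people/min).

Augment Hall→n1→n3→Exit: bottleneck 3, flow now 3.
Augment Hall→n1→n4→Exit: bottleneck 2, flow now 5.
No augmenting path remains; maximum flow = 5.
In the residual graph, reachable from Hall: {Hall, n1, n2, n3, n4}.
Min-cut edges: n3→Exit (3), n4→Exit (2); capacity 3 + 2 = 5.
This cut is saturated, so no flow can exceed 5.

5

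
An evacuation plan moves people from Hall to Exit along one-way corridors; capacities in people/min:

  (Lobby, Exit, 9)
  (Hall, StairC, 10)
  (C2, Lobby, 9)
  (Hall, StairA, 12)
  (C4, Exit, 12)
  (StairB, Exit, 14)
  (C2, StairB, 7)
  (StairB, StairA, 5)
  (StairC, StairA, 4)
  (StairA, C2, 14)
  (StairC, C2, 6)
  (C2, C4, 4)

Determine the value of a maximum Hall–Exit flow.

Augment Hall→StairA→C2→Lobby→Exit: bottleneck 9, flow now 9.
Augment Hall→StairA→C2→StairB→Exit: bottleneck 3, flow now 12.
Augment Hall→StairC→C2→StairB→Exit: bottleneck 4, flow now 16.
Augment Hall→StairC→C2→C4→Exit: bottleneck 2, flow now 18.
Augment Hall→StairC→StairA→C2→C4→Exit: bottleneck 2, flow now 20.
No augmenting path remains; maximum flow = 20.
In the residual graph, reachable from Hall: {Hall, StairA, StairC}.
Min-cut edges: StairA→C2 (14), StairC→C2 (6); capacity 14 + 6 = 20.
This cut is saturated, so no flow can exceed 20.

20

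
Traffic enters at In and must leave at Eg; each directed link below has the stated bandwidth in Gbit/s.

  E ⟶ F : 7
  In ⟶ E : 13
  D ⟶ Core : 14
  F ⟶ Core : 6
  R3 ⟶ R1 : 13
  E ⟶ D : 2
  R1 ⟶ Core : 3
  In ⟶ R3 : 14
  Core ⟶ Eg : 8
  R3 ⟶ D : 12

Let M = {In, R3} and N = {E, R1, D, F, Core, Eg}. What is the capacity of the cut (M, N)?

Edges leaving {In, R3}: In→E (13), R3→R1 (13), R3→D (12).
Cut capacity = 13 + 13 + 12 = 38.

38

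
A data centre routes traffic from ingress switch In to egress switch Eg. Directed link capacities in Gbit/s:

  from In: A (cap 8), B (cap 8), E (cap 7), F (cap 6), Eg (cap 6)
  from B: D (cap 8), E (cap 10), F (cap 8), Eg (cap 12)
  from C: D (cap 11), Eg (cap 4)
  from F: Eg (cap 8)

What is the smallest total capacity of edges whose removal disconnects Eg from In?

20

Augment In→Eg: bottleneck 6, flow now 6.
Augment In→B→Eg: bottleneck 8, flow now 14.
Augment In→F→Eg: bottleneck 6, flow now 20.
No augmenting path remains; maximum flow = 20.
By max-flow min-cut, the minimum cut capacity equals the max flow.
In the residual graph, reachable from In: {In, A, E}.
Min-cut edges: In→B (8), In→F (6), In→Eg (6); capacity 8 + 6 + 6 = 20.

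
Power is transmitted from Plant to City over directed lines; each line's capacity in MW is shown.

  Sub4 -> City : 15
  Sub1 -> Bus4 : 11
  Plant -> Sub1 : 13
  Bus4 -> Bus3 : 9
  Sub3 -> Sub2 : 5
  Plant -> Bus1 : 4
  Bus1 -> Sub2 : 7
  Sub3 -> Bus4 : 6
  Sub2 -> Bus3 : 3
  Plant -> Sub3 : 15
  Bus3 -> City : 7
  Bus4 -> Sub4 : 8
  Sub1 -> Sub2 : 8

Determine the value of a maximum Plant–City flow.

Augment Plant→Sub3→Bus4→Sub4→City: bottleneck 6, flow now 6.
Augment Plant→Sub3→Sub2→Bus3→City: bottleneck 3, flow now 9.
Augment Plant→Sub1→Bus4→Sub4→City: bottleneck 2, flow now 11.
Augment Plant→Sub1→Bus4→Bus3→City: bottleneck 4, flow now 15.
No augmenting path remains; maximum flow = 15.
In the residual graph, reachable from Plant: {Plant, Sub3, Sub1, Bus1, Bus4, Sub2, Bus3}.
Min-cut edges: Bus4→Sub4 (8), Bus3→City (7); capacity 8 + 7 = 15.
This cut is saturated, so no flow can exceed 15.

15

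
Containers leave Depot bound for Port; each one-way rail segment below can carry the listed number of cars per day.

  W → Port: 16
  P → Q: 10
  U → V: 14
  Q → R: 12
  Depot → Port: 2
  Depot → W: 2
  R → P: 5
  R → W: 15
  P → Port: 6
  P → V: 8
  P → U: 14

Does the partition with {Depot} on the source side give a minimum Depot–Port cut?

Given cut capacity: 2 + 2 = 4.
Augment Depot→Port: bottleneck 2, flow now 2.
Augment Depot→W→Port: bottleneck 2, flow now 4.
No augmenting path remains; maximum flow = 4.
Cut capacity 4 equals the max flow, so it is a minimum cut.

Yes — it is a minimum cut (capacity 4).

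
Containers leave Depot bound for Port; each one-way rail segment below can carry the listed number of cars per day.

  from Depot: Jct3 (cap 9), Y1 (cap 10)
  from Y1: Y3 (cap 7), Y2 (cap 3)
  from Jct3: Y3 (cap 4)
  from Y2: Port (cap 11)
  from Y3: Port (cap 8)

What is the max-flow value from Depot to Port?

11

Augment Depot→Y1→Y2→Port: bottleneck 3, flow now 3.
Augment Depot→Y1→Y3→Port: bottleneck 7, flow now 10.
Augment Depot→Jct3→Y3→Port: bottleneck 1, flow now 11.
No augmenting path remains; maximum flow = 11.
In the residual graph, reachable from Depot: {Depot, Y1, Jct3, Y3}.
Min-cut edges: Y1→Y2 (3), Y3→Port (8); capacity 3 + 8 = 11.
This cut is saturated, so no flow can exceed 11.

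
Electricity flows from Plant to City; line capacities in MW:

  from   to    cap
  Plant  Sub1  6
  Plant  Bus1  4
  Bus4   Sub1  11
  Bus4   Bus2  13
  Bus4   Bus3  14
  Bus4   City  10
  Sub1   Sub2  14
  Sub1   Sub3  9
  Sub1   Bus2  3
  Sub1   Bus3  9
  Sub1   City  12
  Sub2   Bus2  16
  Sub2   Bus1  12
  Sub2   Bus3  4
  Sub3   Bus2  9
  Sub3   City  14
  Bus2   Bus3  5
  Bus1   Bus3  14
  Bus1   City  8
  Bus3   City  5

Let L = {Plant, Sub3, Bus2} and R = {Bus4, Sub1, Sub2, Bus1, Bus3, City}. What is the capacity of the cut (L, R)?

29

Edges leaving {Plant, Sub3, Bus2}: Plant→Sub1 (6), Plant→Bus1 (4), Sub3→City (14), Bus2→Bus3 (5).
Cut capacity = 6 + 4 + 14 + 5 = 29.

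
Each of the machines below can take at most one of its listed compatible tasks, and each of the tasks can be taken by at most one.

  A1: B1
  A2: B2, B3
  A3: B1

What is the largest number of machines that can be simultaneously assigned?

2

Unit-capacity flow: source→left, listed edges, right→sink; max matching = max flow.
Augmenting path A1→B1 (+1); matched 1.
Augmenting path A2→B2 (+1); matched 2.
No augmenting path remains; maximum matching = 2.
König certificate: {A2, B1} is a vertex cover of size 2 (every listed pair touches it), so no matching can be larger.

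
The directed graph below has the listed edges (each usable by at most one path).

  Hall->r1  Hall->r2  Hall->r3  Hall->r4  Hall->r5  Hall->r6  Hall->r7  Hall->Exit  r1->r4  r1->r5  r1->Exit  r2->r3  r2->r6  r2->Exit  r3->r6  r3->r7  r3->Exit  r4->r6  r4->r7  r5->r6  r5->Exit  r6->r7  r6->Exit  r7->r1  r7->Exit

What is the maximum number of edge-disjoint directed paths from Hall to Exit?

7

Assign every edge capacity 1; by Menger, the answer equals the max flow.
Path Hall→Exit (+1); total 1.
Path Hall→r1→Exit (+1); total 2.
Path Hall→r2→Exit (+1); total 3.
Path Hall→r3→Exit (+1); total 4.
Path Hall→r5→Exit (+1); total 5.
Path Hall→r6→Exit (+1); total 6.
Path Hall→r7→Exit (+1); total 7.
No residual Hall→Exit path; max flow = 7.
Certifying cut of size 7: {Hall→Exit, Hall→r2, Hall→r3, r1→Exit, r5→Exit, r6→Exit, r7→Exit}.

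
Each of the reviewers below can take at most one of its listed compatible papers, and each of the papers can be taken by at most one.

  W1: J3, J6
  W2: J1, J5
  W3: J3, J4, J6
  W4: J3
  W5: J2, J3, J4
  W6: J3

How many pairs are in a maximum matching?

5

Unit-capacity flow: source→left, listed edges, right→sink; max matching = max flow.
Augmenting path W1→J3 (+1); matched 1.
Augmenting path W2→J1 (+1); matched 2.
Augmenting path W3→J4 (+1); matched 3.
Augmenting path W5→J2 (+1); matched 4.
Augmenting path W4→J3→W1→J6 (+1); matched 5.
No augmenting path remains; maximum matching = 5.
König certificate: {W1, W2, W3, W5, J3} is a vertex cover of size 5 (every listed pair touches it), so no matching can be larger.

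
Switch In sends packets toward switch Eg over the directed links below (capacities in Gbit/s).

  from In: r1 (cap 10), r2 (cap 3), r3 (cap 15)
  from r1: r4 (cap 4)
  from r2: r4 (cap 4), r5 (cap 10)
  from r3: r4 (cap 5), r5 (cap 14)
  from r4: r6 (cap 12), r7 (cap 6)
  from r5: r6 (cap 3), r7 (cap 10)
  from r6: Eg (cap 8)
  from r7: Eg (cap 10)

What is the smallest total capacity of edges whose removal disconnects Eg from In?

Augment In→r1→r4→r6→Eg: bottleneck 4, flow now 4.
Augment In→r2→r4→r6→Eg: bottleneck 3, flow now 7.
Augment In→r3→r4→r6→Eg: bottleneck 1, flow now 8.
Augment In→r3→r4→r7→Eg: bottleneck 4, flow now 12.
Augment In→r3→r5→r7→Eg: bottleneck 6, flow now 18.
No augmenting path remains; maximum flow = 18.
By max-flow min-cut, the minimum cut capacity equals the max flow.
In the residual graph, reachable from In: {In, r1, r2, r3, r4, r5, r6, r7}.
Min-cut edges: r6→Eg (8), r7→Eg (10); capacity 8 + 10 = 18.

18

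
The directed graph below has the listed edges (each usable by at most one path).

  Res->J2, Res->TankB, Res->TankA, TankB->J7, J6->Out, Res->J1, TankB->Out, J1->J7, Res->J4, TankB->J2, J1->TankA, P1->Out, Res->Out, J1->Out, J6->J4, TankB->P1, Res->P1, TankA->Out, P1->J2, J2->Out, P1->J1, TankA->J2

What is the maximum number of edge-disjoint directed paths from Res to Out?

Assign every edge capacity 1; by Menger, the answer equals the max flow.
Path Res→Out (+1); total 1.
Path Res→J1→Out (+1); total 2.
Path Res→TankB→Out (+1); total 3.
Path Res→P1→Out (+1); total 4.
Path Res→J2→Out (+1); total 5.
Path Res→TankA→Out (+1); total 6.
No residual Res→Out path; max flow = 6.
Certifying cut of size 6: {Res→J1, Res→J2, Res→Out, Res→P1, Res→TankA, Res→TankB}.

6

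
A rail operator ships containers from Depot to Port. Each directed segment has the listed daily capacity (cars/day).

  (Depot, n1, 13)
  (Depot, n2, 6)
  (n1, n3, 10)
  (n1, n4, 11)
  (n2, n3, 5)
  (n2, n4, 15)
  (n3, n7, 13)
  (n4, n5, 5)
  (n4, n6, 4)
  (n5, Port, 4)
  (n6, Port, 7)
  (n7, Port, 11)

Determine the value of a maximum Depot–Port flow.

19

Augment Depot→n1→n3→n7→Port: bottleneck 10, flow now 10.
Augment Depot→n1→n4→n5→Port: bottleneck 3, flow now 13.
Augment Depot→n2→n3→n7→Port: bottleneck 1, flow now 14.
Augment Depot→n2→n4→n5→Port: bottleneck 1, flow now 15.
Augment Depot→n2→n4→n6→Port: bottleneck 4, flow now 19.
No augmenting path remains; maximum flow = 19.
In the residual graph, reachable from Depot: {Depot}.
Min-cut edges: Depot→n1 (13), Depot→n2 (6); capacity 13 + 6 = 19.
This cut is saturated, so no flow can exceed 19.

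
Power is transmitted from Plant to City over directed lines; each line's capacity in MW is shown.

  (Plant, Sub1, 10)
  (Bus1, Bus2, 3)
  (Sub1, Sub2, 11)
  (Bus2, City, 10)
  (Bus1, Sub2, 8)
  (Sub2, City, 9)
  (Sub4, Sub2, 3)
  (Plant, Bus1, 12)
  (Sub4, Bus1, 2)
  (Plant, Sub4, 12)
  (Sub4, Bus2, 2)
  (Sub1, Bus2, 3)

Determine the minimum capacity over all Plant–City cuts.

17

Augment Plant→Bus1→Bus2→City: bottleneck 3, flow now 3.
Augment Plant→Bus1→Sub2→City: bottleneck 8, flow now 11.
Augment Plant→Sub1→Bus2→City: bottleneck 3, flow now 14.
Augment Plant→Sub1→Sub2→City: bottleneck 1, flow now 15.
Augment Plant→Sub4→Bus2→City: bottleneck 2, flow now 17.
No augmenting path remains; maximum flow = 17.
By max-flow min-cut, the minimum cut capacity equals the max flow.
In the residual graph, reachable from Plant: {Plant, Bus1, Sub1, Sub4, Sub2}.
Min-cut edges: Bus1→Bus2 (3), Sub1→Bus2 (3), Sub4→Bus2 (2), Sub2→City (9); capacity 3 + 3 + 2 + 9 = 17.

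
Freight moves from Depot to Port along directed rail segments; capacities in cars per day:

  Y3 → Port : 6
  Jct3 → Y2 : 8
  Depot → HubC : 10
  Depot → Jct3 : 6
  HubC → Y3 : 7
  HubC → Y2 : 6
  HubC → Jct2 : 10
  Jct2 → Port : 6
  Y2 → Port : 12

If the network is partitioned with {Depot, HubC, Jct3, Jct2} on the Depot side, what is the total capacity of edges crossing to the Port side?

Edges leaving {Depot, HubC, Jct3, Jct2}: HubC→Y3 (7), HubC→Y2 (6), Jct3→Y2 (8), Jct2→Port (6).
Cut capacity = 7 + 6 + 8 + 6 = 27.

27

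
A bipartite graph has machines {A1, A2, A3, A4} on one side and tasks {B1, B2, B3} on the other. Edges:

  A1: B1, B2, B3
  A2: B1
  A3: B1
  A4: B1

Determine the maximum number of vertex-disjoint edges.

Unit-capacity flow: source→left, listed edges, right→sink; max matching = max flow.
Augmenting path A1→B1 (+1); matched 1.
Augmenting path A2→B1→A1→B2 (+1); matched 2.
No augmenting path remains; maximum matching = 2.
König certificate: {A1, B1} is a vertex cover of size 2 (every listed pair touches it), so no matching can be larger.

2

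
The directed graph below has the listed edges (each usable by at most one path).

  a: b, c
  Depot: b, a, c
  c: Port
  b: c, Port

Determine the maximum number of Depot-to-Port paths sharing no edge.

Assign every edge capacity 1; by Menger, the answer equals the max flow.
Path Depot→b→Port (+1); total 1.
Path Depot→c→Port (+1); total 2.
No residual Depot→Port path; max flow = 2.
Certifying cut of size 2: {b→Port, c→Port}.

2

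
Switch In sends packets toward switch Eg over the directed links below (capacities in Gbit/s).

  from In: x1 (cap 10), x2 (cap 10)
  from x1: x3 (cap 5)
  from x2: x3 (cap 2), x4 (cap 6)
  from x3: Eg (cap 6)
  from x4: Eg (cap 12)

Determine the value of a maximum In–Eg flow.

12

Augment In→x1→x3→Eg: bottleneck 5, flow now 5.
Augment In→x2→x3→Eg: bottleneck 1, flow now 6.
Augment In→x2→x4→Eg: bottleneck 6, flow now 12.
No augmenting path remains; maximum flow = 12.
In the residual graph, reachable from In: {In, x1, x2, x3}.
Min-cut edges: x2→x4 (6), x3→Eg (6); capacity 6 + 6 = 12.
This cut is saturated, so no flow can exceed 12.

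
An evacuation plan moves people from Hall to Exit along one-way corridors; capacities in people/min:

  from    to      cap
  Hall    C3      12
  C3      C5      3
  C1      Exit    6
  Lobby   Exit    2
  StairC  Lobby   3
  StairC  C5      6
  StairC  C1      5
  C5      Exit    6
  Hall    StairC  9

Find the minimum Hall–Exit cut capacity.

Augment Hall→C3→C5→Exit: bottleneck 3, flow now 3.
Augment Hall→StairC→C1→Exit: bottleneck 5, flow now 8.
Augment Hall→StairC→C5→Exit: bottleneck 3, flow now 11.
Augment Hall→StairC→Lobby→Exit: bottleneck 1, flow now 12.
No augmenting path remains; maximum flow = 12.
By max-flow min-cut, the minimum cut capacity equals the max flow.
In the residual graph, reachable from Hall: {Hall, C3}.
Min-cut edges: Hall→StairC (9), C3→C5 (3); capacity 9 + 3 = 12.

12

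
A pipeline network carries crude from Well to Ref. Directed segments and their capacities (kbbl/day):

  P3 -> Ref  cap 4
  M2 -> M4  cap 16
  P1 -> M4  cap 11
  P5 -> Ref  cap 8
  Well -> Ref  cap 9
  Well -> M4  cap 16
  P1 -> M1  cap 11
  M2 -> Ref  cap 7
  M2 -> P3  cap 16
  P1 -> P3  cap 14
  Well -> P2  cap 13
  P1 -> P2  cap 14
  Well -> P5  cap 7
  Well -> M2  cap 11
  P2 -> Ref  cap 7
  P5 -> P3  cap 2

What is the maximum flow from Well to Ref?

Augment Well→Ref: bottleneck 9, flow now 9.
Augment Well→M2→Ref: bottleneck 7, flow now 16.
Augment Well→P5→Ref: bottleneck 7, flow now 23.
Augment Well→P2→Ref: bottleneck 7, flow now 30.
Augment Well→M2→P3→Ref: bottleneck 4, flow now 34.
No augmenting path remains; maximum flow = 34.
In the residual graph, reachable from Well: {Well, M4, P2}.
Min-cut edges: Well→M2 (11), Well→P5 (7), Well→Ref (9), P2→Ref (7); capacity 11 + 7 + 9 + 7 = 34.
This cut is saturated, so no flow can exceed 34.

34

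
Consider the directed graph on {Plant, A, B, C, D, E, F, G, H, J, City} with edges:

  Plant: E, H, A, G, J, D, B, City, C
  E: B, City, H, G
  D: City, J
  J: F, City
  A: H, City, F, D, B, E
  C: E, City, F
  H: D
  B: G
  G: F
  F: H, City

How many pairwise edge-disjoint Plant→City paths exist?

Assign every edge capacity 1; by Menger, the answer equals the max flow.
Path Plant→City (+1); total 1.
Path Plant→A→City (+1); total 2.
Path Plant→C→City (+1); total 3.
Path Plant→D→City (+1); total 4.
Path Plant→E→City (+1); total 5.
Path Plant→J→City (+1); total 6.
Path Plant→G→F→City (+1); total 7.
No residual Plant→City path; max flow = 7.
Certifying cut of size 7: {D→City, F→City, J→City, Plant→A, Plant→C, Plant→City, Plant→E}.

7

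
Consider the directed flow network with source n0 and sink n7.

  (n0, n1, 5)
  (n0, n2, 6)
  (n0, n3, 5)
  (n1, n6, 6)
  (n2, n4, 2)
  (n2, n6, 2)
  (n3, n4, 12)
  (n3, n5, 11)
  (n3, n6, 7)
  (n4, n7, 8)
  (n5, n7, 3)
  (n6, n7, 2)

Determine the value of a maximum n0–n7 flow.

Augment n0→n1→n6→n7: bottleneck 2, flow now 2.
Augment n0→n2→n4→n7: bottleneck 2, flow now 4.
Augment n0→n3→n4→n7: bottleneck 5, flow now 9.
No augmenting path remains; maximum flow = 9.
In the residual graph, reachable from n0: {n0, n1, n2, n6}.
Min-cut edges: n0→n3 (5), n2→n4 (2), n6→n7 (2); capacity 5 + 2 + 2 = 9.
This cut is saturated, so no flow can exceed 9.

9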